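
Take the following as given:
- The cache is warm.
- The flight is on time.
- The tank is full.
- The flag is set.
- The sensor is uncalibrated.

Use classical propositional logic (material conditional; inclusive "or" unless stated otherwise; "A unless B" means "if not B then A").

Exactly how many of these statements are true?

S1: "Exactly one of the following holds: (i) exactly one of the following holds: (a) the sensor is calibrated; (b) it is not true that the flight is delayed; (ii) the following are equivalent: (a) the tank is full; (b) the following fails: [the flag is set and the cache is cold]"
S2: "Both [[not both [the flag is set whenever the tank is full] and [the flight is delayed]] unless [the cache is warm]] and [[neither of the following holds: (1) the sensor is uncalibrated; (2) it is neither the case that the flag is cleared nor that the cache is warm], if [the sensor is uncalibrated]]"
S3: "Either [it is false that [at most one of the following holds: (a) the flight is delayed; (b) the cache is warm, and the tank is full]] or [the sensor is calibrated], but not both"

0

Let U = "the sensor is calibrated" (False), Q = "the flight is delayed" (False), R = "the tank is full" (True), S = "the flag is set" (True), P = "the cache is warm" (True).

S1: This is (U xor not Q) xor (R iff not (S and not P)).

not Q = not False = True
U xor not Q = False xor True = True
not P = not True = False
S and not P = True and False = False
not (S and not P) = not False = True
R iff not (S and not P) = True iff True = True
(U xor not Q) xor (R iff not (S and not P)) = True xor True = False
So S1 is false.

S2: In symbols: (((R -> S) nand Q) or P) and (not U -> (not U nor (not S nor P)))

R -> S = True -> True = True
(R -> S) nand Q = True nand False = True
((R -> S) nand Q) or P = True or True = True
not U = not False = True
not U = not False = True
not S = not True = False
not S nor P = False nor True = False
not U nor (not S nor P) = True nor False = False
not U -> (not U nor (not S nor P)) = True -> False = False
(((R -> S) nand Q) or P) and (not U -> (not U nor (not S nor P))) = True and False = False
Thus S2 is false.

S3: In symbols: not (Q nand (P and R)) xor U

P and R = True and True = True
Q nand (P and R) = False nand True = True
not (Q nand (P and R)) = not True = False
not (Q nand (P and R)) xor U = False xor False = False
Hence S3 is false.

0 of the 3 statements are true (none).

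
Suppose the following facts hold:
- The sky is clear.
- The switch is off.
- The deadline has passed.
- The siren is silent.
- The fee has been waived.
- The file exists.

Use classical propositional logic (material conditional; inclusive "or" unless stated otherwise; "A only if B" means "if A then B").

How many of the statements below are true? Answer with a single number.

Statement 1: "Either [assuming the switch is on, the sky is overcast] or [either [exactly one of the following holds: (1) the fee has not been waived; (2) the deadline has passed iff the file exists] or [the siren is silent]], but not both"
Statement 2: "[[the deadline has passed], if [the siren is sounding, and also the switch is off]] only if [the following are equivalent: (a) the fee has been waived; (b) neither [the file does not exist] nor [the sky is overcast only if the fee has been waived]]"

0

Let Q = "the switch is on" (False), P = "the sky is overcast" (False), U = "the fee has been waived" (True), R = "the deadline has passed" (True), V = "the file exists" (True), S = "the siren is sounding" (False).

Statement 1: Parsed as (Q -> P) xor ((not U xor (R iff V)) or not S)

Q -> P = False -> False = True
not U = not True = False
R iff V = True iff True = True
not U xor (R iff V) = False xor True = True
not S = not False = True
(not U xor (R iff V)) or not S = True or True = True
(Q -> P) xor ((not U xor (R iff V)) or not S) = True xor True = False
Hence Statement 1 is false.

Statement 2: In symbols: ((S and not Q) -> R) -> (U iff (not V nor (P -> U)))

not Q = not False = True
S and not Q = False and True = False
(S and not Q) -> R = False -> True = True
not V = not True = False
P -> U = False -> True = True
not V nor (P -> U) = False nor True = False
U iff (not V nor (P -> U)) = True iff False = False
((S and not Q) -> R) -> (U iff (not V nor (P -> U))) = True -> False = False
Thus Statement 2 is false.

0 of the 2 statements are true (none).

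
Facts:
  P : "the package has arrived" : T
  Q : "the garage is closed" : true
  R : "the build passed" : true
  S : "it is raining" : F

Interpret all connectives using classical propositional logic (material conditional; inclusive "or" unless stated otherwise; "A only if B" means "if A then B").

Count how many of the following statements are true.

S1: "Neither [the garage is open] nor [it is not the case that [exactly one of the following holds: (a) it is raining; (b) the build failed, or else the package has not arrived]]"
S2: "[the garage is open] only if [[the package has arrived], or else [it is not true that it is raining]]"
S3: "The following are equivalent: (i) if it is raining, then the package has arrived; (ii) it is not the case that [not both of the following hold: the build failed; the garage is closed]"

1

S1: In symbols: not Q nor not (S xor (not R or not P))

not Q = not True = False
not R = not True = False
not P = not True = False
not R or not P = False or False = False
S xor (not R or not P) = False xor False = False
not (S xor (not R or not P)) = not False = True
not Q nor not (S xor (not R or not P)) = False nor True = False
Thus S1 is false.

S2: Parsed as not Q -> (P or not S)

not Q = not True = False
not S = not False = True
P or not S = True or True = True
not Q -> (P or not S) = False -> True = True
So S2 is true.

S3: This is (S -> P) iff not (not R nand Q).

S -> P = False -> True = True
not R = not True = False
not R nand Q = False nand True = True
not (not R nand Q) = not True = False
(S -> P) iff not (not R nand Q) = True iff False = False
So S3 is false.

Count: 1.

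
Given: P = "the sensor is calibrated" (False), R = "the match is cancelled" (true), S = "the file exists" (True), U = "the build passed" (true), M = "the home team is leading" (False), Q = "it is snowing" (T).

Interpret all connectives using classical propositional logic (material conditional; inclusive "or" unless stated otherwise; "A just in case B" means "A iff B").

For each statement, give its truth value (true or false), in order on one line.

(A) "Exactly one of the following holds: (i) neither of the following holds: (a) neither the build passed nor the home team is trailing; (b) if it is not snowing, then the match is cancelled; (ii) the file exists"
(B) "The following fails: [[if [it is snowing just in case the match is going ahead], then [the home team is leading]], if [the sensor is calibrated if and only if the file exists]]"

(A): In symbols: ((U nor ~M) nor (~Q -> R)) xor S

~M = ~F = T
U nor ~M = T nor T = F
~Q = ~T = F
~Q -> R = F -> T = T
(U nor ~M) nor (~Q -> R) = F nor T = F
((U nor ~M) nor (~Q -> R)) xor S = F xor T = T
So (A) is true.

(B): In symbols: ~((P <-> S) -> ((Q <-> ~R) -> M))

P <-> S = F <-> T = F
~R = ~T = F
Q <-> ~R = T <-> F = F
(Q <-> ~R) -> M = F -> F = T
(P <-> S) -> ((Q <-> ~R) -> M) = F -> T = T
~((P <-> S) -> ((Q <-> ~R) -> M)) = ~T = F
Hence (B) is false.

(A) T; (B) F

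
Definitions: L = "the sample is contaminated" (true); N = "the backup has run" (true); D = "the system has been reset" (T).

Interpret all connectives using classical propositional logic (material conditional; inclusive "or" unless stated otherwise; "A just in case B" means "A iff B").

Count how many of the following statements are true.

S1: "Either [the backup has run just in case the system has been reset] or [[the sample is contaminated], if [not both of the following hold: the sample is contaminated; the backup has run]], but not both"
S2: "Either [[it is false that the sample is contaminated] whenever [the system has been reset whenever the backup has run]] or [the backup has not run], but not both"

S1: Formalization: (N iff D) xor ((L nand N) -> L)

N iff D = True iff True = True
L nand N = True nand True = False
(L nand N) -> L = False -> True = True
(N iff D) xor ((L nand N) -> L) = True xor True = False
Hence S1 is false.

S2: Parsed as ((N -> D) -> not L) xor not N

N -> D = True -> True = True
not L = not True = False
(N -> D) -> not L = True -> False = False
not N = not True = False
((N -> D) -> not L) xor not N = False xor False = False
Hence S2 is false.

True statements: 0 (none).

0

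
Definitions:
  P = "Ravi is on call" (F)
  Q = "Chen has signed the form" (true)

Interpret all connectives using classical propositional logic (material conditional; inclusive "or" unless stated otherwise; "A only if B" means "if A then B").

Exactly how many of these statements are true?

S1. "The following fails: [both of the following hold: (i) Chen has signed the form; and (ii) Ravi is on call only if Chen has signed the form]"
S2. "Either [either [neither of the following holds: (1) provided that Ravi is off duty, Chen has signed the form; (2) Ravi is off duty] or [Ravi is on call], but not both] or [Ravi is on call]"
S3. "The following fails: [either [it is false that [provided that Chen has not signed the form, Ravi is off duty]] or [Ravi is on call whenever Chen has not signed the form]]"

S1: This is ~(Q & (P -> Q)).

P -> Q = F -> T = T
Q & (P -> Q) = T & T = T
~(Q & (P -> Q)) = ~T = F
So S1 is false.

S2: Parsed as (((~P -> Q) nor ~P) xor P) | P

~P = ~F = T
~P -> Q = T -> T = T
~P = ~F = T
(~P -> Q) nor ~P = T nor T = F
((~P -> Q) nor ~P) xor P = F xor F = F
(((~P -> Q) nor ~P) xor P) | P = F | F = F
Hence S2 is false.

S3: Parsed as ~(~(~Q -> ~P) | (~Q -> P))

~Q = ~T = F
~P = ~F = T
~Q -> ~P = F -> T = T
~(~Q -> ~P) = ~T = F
~Q = ~T = F
~Q -> P = F -> F = T
~(~Q -> ~P) | (~Q -> P) = F | T = T
~(~(~Q -> ~P) | (~Q -> P)) = ~T = F
Hence S3 is false.

0 of the 3 statements are true (none).

0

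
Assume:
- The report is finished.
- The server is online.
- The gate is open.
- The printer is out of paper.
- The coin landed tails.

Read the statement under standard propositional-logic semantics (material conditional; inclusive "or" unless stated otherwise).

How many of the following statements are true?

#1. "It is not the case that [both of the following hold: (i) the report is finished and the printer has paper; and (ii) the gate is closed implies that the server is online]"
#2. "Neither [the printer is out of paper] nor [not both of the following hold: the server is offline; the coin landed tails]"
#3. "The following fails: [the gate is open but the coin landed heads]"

2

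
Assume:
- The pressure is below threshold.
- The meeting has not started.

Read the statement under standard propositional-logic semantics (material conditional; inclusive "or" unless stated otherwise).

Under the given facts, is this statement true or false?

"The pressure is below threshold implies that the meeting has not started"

true

Let L = "the pressure is above threshold" (F), H = "the meeting has started" (F).
Parsed as ~L -> ~H

~L = ~F = T
~H = ~F = T
~L -> ~H = T -> T = T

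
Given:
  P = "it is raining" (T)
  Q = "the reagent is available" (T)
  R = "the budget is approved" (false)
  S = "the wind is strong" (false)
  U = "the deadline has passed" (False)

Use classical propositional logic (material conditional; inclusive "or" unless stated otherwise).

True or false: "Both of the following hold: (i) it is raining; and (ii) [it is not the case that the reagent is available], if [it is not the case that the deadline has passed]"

False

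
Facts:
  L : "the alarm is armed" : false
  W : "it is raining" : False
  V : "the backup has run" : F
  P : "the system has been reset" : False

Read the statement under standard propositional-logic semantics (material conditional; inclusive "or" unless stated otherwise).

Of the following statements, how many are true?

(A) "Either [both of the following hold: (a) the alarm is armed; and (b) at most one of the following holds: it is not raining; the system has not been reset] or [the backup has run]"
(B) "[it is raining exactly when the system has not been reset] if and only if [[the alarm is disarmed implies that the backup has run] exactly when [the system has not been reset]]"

1

(A): This is (L and (not W nand not P)) or V.

not W = not False = True
not P = not False = True
not W nand not P = True nand True = False
L and (not W nand not P) = False and False = False
(L and (not W nand not P)) or V = False or False = False
So (A) is false.

(B): In symbols: (W iff not P) iff ((not L -> V) iff not P)

not P = not False = True
W iff not P = False iff True = False
not L = not False = True
not L -> V = True -> False = False
not P = not False = True
(not L -> V) iff not P = False iff True = False
(W iff not P) iff ((not L -> V) iff not P) = False iff False = True
Thus (B) is true.

True statements: 1.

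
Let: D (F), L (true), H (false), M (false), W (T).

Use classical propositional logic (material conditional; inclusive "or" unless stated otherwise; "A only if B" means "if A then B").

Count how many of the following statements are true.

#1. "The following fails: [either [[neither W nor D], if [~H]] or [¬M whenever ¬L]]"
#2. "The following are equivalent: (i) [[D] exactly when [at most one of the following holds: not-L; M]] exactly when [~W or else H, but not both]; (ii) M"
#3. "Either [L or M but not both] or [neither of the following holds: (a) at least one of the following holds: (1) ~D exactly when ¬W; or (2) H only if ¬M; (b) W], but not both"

1

#1: In symbols: ~((~H -> (W nor D)) | (~L -> ~M))

~H = ~F = T
W nor D = T nor F = F
~H -> (W nor D) = T -> F = F
~L = ~T = F
~M = ~F = T
~L -> ~M = F -> T = T
(~H -> (W nor D)) | (~L -> ~M) = F | T = T
~((~H -> (W nor D)) | (~L -> ~M)) = ~T = F
Thus #1 is false.

#2: In symbols: ((D <-> (~L nand M)) <-> (~W xor H)) <-> M

~L = ~T = F
~L nand M = F nand F = T
D <-> (~L nand M) = F <-> T = F
~W = ~T = F
~W xor H = F xor F = F
(D <-> (~L nand M)) <-> (~W xor H) = F <-> F = T
((D <-> (~L nand M)) <-> (~W xor H)) <-> M = T <-> F = F
So #2 is false.

#3: Parsed as (L xor M) xor (((~D <-> ~W) | (H -> ~M)) nor W)

L xor M = T xor F = T
~D = ~F = T
~W = ~T = F
~D <-> ~W = T <-> F = F
~M = ~F = T
H -> ~M = F -> T = T
(~D <-> ~W) | (H -> ~M) = F | T = T
((~D <-> ~W) | (H -> ~M)) nor W = T nor T = F
(L xor M) xor (((~D <-> ~W) | (H -> ~M)) nor W) = T xor F = T
Thus #3 is true.

1 of the 3 statements is true.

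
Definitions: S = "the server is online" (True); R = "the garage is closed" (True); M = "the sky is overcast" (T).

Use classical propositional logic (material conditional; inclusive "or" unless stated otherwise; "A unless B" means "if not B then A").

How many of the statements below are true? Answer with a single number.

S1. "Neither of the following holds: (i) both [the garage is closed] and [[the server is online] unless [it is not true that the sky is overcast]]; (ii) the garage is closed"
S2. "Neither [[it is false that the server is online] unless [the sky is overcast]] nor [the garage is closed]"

S1: Formalization: (R & (S | ~M)) nor R

~M = ~T = F
S | ~M = T | F = T
R & (S | ~M) = T & T = T
(R & (S | ~M)) nor R = T nor T = F
Hence S1 is false.

S2: Parsed as (~S | M) nor R

~S = ~T = F
~S | M = F | T = T
(~S | M) nor R = T nor T = F
Hence S2 is false.

Count: 0.

0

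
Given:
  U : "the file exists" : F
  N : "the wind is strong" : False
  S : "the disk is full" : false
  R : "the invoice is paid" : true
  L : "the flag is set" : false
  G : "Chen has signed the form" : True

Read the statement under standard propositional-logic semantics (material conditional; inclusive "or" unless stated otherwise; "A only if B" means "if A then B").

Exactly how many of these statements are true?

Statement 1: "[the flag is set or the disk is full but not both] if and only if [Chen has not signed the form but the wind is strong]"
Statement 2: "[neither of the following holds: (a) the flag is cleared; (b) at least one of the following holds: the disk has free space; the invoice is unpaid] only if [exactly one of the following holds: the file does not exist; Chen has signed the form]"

Statement 1: Parsed as (L xor S) <-> (~G & N)

L xor S = F xor F = F
~G = ~T = F
~G & N = F & F = F
(L xor S) <-> (~G & N) = F <-> F = T
Thus Statement 1 is true.

Statement 2: In symbols: (~L nor (~S | ~R)) -> (~U xor G)

~L = ~F = T
~S = ~F = T
~R = ~T = F
~S | ~R = T | F = T
~L nor (~S | ~R) = T nor T = F
~U = ~F = T
~U xor G = T xor T = F
(~L nor (~S | ~R)) -> (~U xor G) = F -> F = T
Hence Statement 2 is true.

True statements: 2 (Statement 1, Statement 2).

2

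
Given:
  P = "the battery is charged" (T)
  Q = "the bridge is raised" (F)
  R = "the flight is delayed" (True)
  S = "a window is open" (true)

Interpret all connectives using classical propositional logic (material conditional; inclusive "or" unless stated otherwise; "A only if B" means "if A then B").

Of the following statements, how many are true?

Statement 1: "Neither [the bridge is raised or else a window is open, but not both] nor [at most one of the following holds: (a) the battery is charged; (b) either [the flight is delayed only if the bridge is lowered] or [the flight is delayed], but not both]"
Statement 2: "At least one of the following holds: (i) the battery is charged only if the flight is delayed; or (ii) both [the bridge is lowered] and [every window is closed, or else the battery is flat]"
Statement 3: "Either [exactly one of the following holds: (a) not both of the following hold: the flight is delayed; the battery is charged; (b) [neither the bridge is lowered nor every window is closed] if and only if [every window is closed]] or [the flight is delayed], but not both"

Statement 1: Parsed as (Q xor S) nor (P nand ((R -> not Q) xor R))

Q xor S = False xor True = True
not Q = not False = True
R -> not Q = True -> True = True
(R -> not Q) xor R = True xor True = False
P nand ((R -> not Q) xor R) = True nand False = True
(Q xor S) nor (P nand ((R -> not Q) xor R)) = True nor True = False
Thus Statement 1 is false.

Statement 2: In symbols: (P -> R) or (not Q and (not S or not P))

P -> R = True -> True = True
not Q = not False = True
not S = not True = False
not P = not True = False
not S or not P = False or False = False
not Q and (not S or not P) = True and False = False
(P -> R) or (not Q and (not S or not P)) = True or False = True
So Statement 2 is true.

Statement 3: Formalization: ((R nand P) xor ((not Q nor not S) iff not S)) xor R

R nand P = True nand True = False
not Q = not False = True
not S = not True = False
not Q nor not S = True nor False = False
not S = not True = False
(not Q nor not S) iff not S = False iff False = True
(R nand P) xor ((not Q nor not S) iff not S) = False xor True = True
((R nand P) xor ((not Q nor not S) iff not S)) xor R = True xor True = False
So Statement 3 is false.

True statements: 1 (Statement 2).

1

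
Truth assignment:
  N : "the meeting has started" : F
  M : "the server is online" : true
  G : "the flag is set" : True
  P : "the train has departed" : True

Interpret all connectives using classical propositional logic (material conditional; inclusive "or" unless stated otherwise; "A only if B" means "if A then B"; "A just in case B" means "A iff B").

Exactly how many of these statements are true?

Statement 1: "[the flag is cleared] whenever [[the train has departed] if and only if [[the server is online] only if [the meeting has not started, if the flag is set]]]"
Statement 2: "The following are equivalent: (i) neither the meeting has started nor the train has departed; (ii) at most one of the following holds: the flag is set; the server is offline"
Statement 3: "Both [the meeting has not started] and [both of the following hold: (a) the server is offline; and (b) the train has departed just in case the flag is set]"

Statement 1: Parsed as (P ↔ (M → (G → ¬N))) → ¬G

¬N = ¬F = T
G → ¬N = T → T = T
M → (G → ¬N) = T → T = T
P ↔ (M → (G → ¬N)) = T ↔ T = T
¬G = ¬T = F
(P ↔ (M → (G → ¬N))) → ¬G = T → F = F
Hence Statement 1 is false.

Statement 2: Formalization: (N ↓ P) ↔ (G ↑ ¬M)

N ↓ P = F ↓ T = F
¬M = ¬T = F
G ↑ ¬M = T ↑ F = T
(N ↓ P) ↔ (G ↑ ¬M) = F ↔ T = F
Hence Statement 2 is false.

Statement 3: In symbols: ¬N ∧ (¬M ∧ (P ↔ G))

¬N = ¬F = T
¬M = ¬T = F
P ↔ G = T ↔ T = T
¬M ∧ (P ↔ G) = F ∧ T = F
¬N ∧ (¬M ∧ (P ↔ G)) = T ∧ F = F
Hence Statement 3 is false.

True statements: 0 (none).

0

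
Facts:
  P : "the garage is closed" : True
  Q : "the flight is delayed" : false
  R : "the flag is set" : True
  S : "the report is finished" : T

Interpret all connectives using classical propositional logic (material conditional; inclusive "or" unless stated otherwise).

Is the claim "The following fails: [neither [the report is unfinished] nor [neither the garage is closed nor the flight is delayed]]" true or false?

False

Values: S=T, P=T, Q=F.
In symbols: ~(~S nor (P nor Q))

~S = ~T = F
P nor Q = T nor F = F
~S nor (P nor Q) = F nor F = T
~(~S nor (P nor Q)) = ~T = F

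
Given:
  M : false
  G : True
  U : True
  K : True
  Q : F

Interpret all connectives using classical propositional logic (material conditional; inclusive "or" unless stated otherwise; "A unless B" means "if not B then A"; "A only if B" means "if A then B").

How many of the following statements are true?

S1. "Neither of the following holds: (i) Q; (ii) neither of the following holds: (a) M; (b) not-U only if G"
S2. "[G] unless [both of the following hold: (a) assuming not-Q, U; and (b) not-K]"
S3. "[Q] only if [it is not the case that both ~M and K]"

S1: This is Q ↓ (M ↓ (¬U → G)).

¬U = ¬T = F
¬U → G = F → T = T
M ↓ (¬U → G) = F ↓ T = F
Q ↓ (M ↓ (¬U → G)) = F ↓ F = T
Hence S1 is true.

S2: Formalization: G ∨ ((¬Q → U) ∧ ¬K)

¬Q = ¬F = T
¬Q → U = T → T = T
¬K = ¬T = F
(¬Q → U) ∧ ¬K = T ∧ F = F
G ∨ ((¬Q → U) ∧ ¬K) = T ∨ F = T
Thus S2 is true.

S3: In symbols: Q → (¬M ↑ K)

¬M = ¬F = T
¬M ↑ K = T ↑ T = F
Q → (¬M ↑ K) = F → F = T
Thus S3 is true.

True statements: 3 (S1, S2, S3).

3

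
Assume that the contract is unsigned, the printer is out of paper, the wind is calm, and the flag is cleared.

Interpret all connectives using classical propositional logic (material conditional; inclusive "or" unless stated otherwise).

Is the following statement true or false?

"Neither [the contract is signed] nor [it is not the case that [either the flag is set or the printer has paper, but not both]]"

Let P = "the contract is signed" (F), S = "the flag is set" (F), Q = "the printer has paper" (F).
In symbols: P ↓ ¬(S ⊕ Q)

S ⊕ Q = F ⊕ F = F
¬(S ⊕ Q) = ¬F = T
P ↓ ¬(S ⊕ Q) = F ↓ T = F

False.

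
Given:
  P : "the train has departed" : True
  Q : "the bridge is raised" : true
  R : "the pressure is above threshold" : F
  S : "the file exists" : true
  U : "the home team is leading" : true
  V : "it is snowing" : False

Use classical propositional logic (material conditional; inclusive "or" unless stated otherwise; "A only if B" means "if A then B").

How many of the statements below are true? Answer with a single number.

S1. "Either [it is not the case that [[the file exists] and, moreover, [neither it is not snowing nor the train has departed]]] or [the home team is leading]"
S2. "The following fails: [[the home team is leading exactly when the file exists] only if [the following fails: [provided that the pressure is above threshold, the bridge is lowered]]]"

2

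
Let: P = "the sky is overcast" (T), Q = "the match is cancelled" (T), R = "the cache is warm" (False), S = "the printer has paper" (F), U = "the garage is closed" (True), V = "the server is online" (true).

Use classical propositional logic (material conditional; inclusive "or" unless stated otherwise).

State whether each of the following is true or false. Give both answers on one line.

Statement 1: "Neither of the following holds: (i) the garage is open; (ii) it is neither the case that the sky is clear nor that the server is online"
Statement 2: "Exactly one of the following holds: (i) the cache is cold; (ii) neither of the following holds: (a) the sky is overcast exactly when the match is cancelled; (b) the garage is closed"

Statement 1 T, Statement 2 T

Statement 1: Formalization: ¬U ↓ (¬P ↓ V)

¬U = ¬T = F
¬P = ¬T = F
¬P ↓ V = F ↓ T = F
¬U ↓ (¬P ↓ V) = F ↓ F = T
So Statement 1 is true.

Statement 2: Formalization: ¬R ⊕ ((P ↔ Q) ↓ U)

¬R = ¬F = T
P ↔ Q = T ↔ T = T
(P ↔ Q) ↓ U = T ↓ T = F
¬R ⊕ ((P ↔ Q) ↓ U) = T ⊕ F = T
So Statement 2 is true.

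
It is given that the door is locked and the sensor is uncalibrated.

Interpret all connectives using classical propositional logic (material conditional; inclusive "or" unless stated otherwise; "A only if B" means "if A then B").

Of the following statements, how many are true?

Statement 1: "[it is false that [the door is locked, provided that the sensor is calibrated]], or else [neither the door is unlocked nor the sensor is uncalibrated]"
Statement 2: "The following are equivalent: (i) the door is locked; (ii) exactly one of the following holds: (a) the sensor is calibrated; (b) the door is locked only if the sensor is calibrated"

Let Q = "the sensor is calibrated" (False), P = "the door is locked" (True).

Statement 1: Formalization: not (Q -> P) or (not P nor not Q)

Q -> P = False -> True = True
not (Q -> P) = not True = False
not P = not True = False
not Q = not False = True
not P nor not Q = False nor True = False
not (Q -> P) or (not P nor not Q) = False or False = False
So Statement 1 is false.

Statement 2: Parsed as P iff (Q xor (P -> Q))

P -> Q = True -> False = False
Q xor (P -> Q) = False xor False = False
P iff (Q xor (P -> Q)) = True iff False = False
Hence Statement 2 is false.

True statements: 0 (none).

0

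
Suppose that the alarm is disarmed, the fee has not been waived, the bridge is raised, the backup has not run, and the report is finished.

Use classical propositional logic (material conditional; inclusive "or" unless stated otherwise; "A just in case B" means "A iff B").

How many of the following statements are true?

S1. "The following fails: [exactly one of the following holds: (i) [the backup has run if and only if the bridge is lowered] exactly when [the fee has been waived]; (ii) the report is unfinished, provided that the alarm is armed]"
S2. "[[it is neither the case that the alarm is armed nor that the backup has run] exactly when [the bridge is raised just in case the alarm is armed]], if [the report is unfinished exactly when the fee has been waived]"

0

Let S = "the backup has run" (F), R = "the bridge is raised" (T), Q = "the fee has been waived" (F), P = "the alarm is armed" (F), U = "the report is finished" (T).

S1: Parsed as ~(((S <-> ~R) <-> Q) xor (P -> ~U))

~R = ~T = F
S <-> ~R = F <-> F = T
(S <-> ~R) <-> Q = T <-> F = F
~U = ~T = F
P -> ~U = F -> F = T
((S <-> ~R) <-> Q) xor (P -> ~U) = F xor T = T
~(((S <-> ~R) <-> Q) xor (P -> ~U)) = ~T = F
Thus S1 is false.

S2: This is (~U <-> Q) -> ((P nor S) <-> (R <-> P)).

~U = ~T = F
~U <-> Q = F <-> F = T
P nor S = F nor F = T
R <-> P = T <-> F = F
(P nor S) <-> (R <-> P) = T <-> F = F
(~U <-> Q) -> ((P nor S) <-> (R <-> P)) = T -> F = F
So S2 is false.

Count: 0.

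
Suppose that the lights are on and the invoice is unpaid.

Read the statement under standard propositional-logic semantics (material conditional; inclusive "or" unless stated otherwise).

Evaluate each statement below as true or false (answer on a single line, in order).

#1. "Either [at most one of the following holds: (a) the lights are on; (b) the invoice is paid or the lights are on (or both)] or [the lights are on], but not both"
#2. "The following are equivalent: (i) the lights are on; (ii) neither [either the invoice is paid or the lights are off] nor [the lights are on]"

#1 True; #2 False

Let P = "the lights are on" (True), Q = "the invoice is paid" (False).

#1: In symbols: (P nand (Q or P)) xor P

Q or P = False or True = True
P nand (Q or P) = True nand True = False
(P nand (Q or P)) xor P = False xor True = True
So #1 is true.

#2: Formalization: P iff ((Q or not P) nor P)

not P = not True = False
Q or not P = False or False = False
(Q or not P) nor P = False nor True = False
P iff ((Q or not P) nor P) = True iff False = False
So #2 is false.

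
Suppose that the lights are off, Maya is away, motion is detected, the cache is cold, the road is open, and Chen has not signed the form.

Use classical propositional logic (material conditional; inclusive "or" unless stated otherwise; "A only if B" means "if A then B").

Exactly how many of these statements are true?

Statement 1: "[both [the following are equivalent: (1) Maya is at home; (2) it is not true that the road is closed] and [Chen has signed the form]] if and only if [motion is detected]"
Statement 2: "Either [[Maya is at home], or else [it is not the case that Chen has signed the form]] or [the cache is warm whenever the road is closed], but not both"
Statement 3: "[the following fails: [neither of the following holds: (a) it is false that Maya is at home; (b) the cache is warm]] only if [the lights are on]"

0

Let N = "Maya is at home" (F), P = "the road is closed" (F), L = "Chen has signed the form" (F), V = "motion is detected" (T), G = "the cache is warm" (F), M = "the lights are on" (F).

Statement 1: In symbols: ((N ↔ ¬P) ∧ L) ↔ V

¬P = ¬F = T
N ↔ ¬P = F ↔ T = F
(N ↔ ¬P) ∧ L = F ∧ F = F
((N ↔ ¬P) ∧ L) ↔ V = F ↔ T = F
So Statement 1 is false.

Statement 2: This is (N ∨ ¬L) ⊕ (P → G).

¬L = ¬F = T
N ∨ ¬L = F ∨ T = T
P → G = F → F = T
(N ∨ ¬L) ⊕ (P → G) = T ⊕ T = F
Thus Statement 2 is false.

Statement 3: Parsed as ¬(¬N ↓ G) → M

¬N = ¬F = T
¬N ↓ G = T ↓ F = F
¬(¬N ↓ G) = ¬F = T
¬(¬N ↓ G) → M = T → F = F
So Statement 3 is false.

True statements: 0 (none).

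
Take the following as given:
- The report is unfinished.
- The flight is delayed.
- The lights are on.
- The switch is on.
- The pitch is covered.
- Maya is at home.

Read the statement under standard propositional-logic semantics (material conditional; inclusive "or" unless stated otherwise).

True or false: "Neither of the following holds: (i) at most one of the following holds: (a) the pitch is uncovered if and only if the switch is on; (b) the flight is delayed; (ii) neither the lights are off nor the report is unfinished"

The statement is false.

Let U = "the pitch is covered" (T), S = "the switch is on" (T), Q = "the flight is delayed" (T), R = "the lights are on" (T), P = "the report is finished" (F).
Parsed as ((~U <-> S) nand Q) nor (~R nor ~P)

~U = ~T = F
~U <-> S = F <-> T = F
(~U <-> S) nand Q = F nand T = T
~R = ~T = F
~P = ~F = T
~R nor ~P = F nor T = F
((~U <-> S) nand Q) nor (~R nor ~P) = T nor F = F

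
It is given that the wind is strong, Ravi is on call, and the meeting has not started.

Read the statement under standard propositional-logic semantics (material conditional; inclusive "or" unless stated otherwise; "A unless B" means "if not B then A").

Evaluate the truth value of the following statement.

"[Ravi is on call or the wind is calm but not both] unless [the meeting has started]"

True

Let Q = "Ravi is on call" (True), P = "the wind is strong" (True), R = "the meeting has started" (False).
This is (Q xor not P) or R.

not P = not True = False
Q xor not P = True xor False = True
(Q xor not P) or R = True or False = True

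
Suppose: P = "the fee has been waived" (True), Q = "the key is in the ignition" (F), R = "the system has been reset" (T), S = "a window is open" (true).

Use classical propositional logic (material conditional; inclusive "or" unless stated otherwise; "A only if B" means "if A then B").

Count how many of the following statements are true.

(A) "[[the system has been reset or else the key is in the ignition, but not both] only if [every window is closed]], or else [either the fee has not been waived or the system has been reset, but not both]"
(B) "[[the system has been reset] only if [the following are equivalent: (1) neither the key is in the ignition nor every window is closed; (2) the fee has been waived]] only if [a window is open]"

2

(A): Formalization: ((R ⊕ Q) → ¬S) ∨ (¬P ⊕ R)

R ⊕ Q = T ⊕ F = T
¬S = ¬T = F
(R ⊕ Q) → ¬S = T → F = F
¬P = ¬T = F
¬P ⊕ R = F ⊕ T = T
((R ⊕ Q) → ¬S) ∨ (¬P ⊕ R) = F ∨ T = T
So (A) is true.

(B): This is (R → ((Q ↓ ¬S) ↔ P)) → S.

¬S = ¬T = F
Q ↓ ¬S = F ↓ F = T
(Q ↓ ¬S) ↔ P = T ↔ T = T
R → ((Q ↓ ¬S) ↔ P) = T → T = T
(R → ((Q ↓ ¬S) ↔ P)) → S = T → T = T
So (B) is true.

True statements: 2.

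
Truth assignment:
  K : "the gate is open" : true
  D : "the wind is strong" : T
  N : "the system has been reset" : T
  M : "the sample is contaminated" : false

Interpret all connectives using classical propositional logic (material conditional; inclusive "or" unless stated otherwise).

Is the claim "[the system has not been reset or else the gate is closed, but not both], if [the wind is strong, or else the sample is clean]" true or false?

In symbols: (D or not M) -> (not N xor not K)

not M = not False = True
D or not M = True or True = True
not N = not True = False
not K = not True = False
not N xor not K = False xor False = False
(D or not M) -> (not N xor not K) = True -> False = False

The statement is false.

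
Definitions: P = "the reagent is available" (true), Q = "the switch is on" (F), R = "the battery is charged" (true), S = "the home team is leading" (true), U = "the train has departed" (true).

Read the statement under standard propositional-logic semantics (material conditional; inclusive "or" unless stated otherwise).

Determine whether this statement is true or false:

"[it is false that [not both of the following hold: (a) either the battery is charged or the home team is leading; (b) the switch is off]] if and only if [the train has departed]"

Values: R=T, S=T, Q=F, U=T.
This is ¬((R ∨ S) ↑ ¬Q) ↔ U.

R ∨ S = T ∨ T = T
¬Q = ¬F = T
(R ∨ S) ↑ ¬Q = T ↑ T = F
¬((R ∨ S) ↑ ¬Q) = ¬F = T
¬((R ∨ S) ↑ ¬Q) ↔ U = T ↔ T = T

true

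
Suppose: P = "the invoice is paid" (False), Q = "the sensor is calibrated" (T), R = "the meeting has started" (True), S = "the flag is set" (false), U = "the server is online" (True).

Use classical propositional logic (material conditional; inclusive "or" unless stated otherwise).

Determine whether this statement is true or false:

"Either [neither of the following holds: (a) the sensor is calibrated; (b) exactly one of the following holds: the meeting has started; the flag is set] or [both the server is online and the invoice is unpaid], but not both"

Values: Q=T, R=T, S=F, U=T, P=F.
Formalization: (Q nor (R xor S)) xor (U & ~P)

R xor S = T xor F = T
Q nor (R xor S) = T nor T = F
~P = ~F = T
U & ~P = T & T = T
(Q nor (R xor S)) xor (U & ~P) = F xor T = T

True.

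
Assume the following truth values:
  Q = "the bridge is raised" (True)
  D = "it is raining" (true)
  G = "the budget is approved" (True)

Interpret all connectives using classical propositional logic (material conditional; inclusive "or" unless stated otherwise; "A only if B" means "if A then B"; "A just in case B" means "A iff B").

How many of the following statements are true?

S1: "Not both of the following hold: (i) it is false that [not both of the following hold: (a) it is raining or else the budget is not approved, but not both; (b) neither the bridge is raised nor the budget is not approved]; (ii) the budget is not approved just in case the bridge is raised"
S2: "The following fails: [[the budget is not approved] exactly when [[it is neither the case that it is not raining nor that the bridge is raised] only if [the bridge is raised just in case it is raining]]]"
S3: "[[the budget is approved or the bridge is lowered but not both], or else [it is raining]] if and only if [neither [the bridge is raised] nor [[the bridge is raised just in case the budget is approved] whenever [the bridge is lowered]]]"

2

S1: Parsed as ~((D xor ~G) nand (Q nor ~G)) nand (~G <-> Q)

~G = ~T = F
D xor ~G = T xor F = T
~G = ~T = F
Q nor ~G = T nor F = F
(D xor ~G) nand (Q nor ~G) = T nand F = T
~((D xor ~G) nand (Q nor ~G)) = ~T = F
~G = ~T = F
~G <-> Q = F <-> T = F
~((D xor ~G) nand (Q nor ~G)) nand (~G <-> Q) = F nand F = T
Thus S1 is true.

S2: Formalization: ~(~G <-> ((~D nor Q) -> (Q <-> D)))

~G = ~T = F
~D = ~T = F
~D nor Q = F nor T = F
Q <-> D = T <-> T = T
(~D nor Q) -> (Q <-> D) = F -> T = T
~G <-> ((~D nor Q) -> (Q <-> D)) = F <-> T = F
~(~G <-> ((~D nor Q) -> (Q <-> D))) = ~F = T
So S2 is true.

S3: This is ((G xor ~Q) | D) <-> (Q nor (~Q -> (Q <-> G))).

~Q = ~T = F
G xor ~Q = T xor F = T
(G xor ~Q) | D = T | T = T
~Q = ~T = F
Q <-> G = T <-> T = T
~Q -> (Q <-> G) = F -> T = T
Q nor (~Q -> (Q <-> G)) = T nor T = F
((G xor ~Q) | D) <-> (Q nor (~Q -> (Q <-> G))) = T <-> F = F
So S3 is false.

Count: 2.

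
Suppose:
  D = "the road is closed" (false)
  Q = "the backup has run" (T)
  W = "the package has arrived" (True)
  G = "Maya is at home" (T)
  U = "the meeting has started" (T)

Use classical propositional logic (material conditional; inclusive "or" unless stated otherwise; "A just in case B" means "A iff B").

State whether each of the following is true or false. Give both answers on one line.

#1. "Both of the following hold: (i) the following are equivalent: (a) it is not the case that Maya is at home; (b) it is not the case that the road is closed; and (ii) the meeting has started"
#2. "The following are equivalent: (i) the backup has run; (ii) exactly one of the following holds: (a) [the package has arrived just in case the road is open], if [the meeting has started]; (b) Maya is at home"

#1: This is (~G <-> ~D) & U.

~G = ~T = F
~D = ~F = T
~G <-> ~D = F <-> T = F
(~G <-> ~D) & U = F & T = F
Hence #1 is false.

#2: Parsed as Q <-> ((U -> (W <-> ~D)) xor G)

~D = ~F = T
W <-> ~D = T <-> T = T
U -> (W <-> ~D) = T -> T = T
(U -> (W <-> ~D)) xor G = T xor T = F
Q <-> ((U -> (W <-> ~D)) xor G) = T <-> F = F
So #2 is false.

#1 false; #2 false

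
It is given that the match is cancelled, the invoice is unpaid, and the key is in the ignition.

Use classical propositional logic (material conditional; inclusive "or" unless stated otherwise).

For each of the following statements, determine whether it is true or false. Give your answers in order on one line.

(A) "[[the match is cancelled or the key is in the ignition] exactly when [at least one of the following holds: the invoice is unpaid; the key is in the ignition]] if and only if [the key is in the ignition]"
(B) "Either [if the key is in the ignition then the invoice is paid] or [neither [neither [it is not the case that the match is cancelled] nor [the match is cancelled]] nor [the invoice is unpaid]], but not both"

(A) T; (B) F

Let L = "the match is cancelled" (T), K = "the key is in the ignition" (T), W = "the invoice is paid" (F).

(A): In symbols: ((L ∨ K) ↔ (¬W ∨ K)) ↔ K

L ∨ K = T ∨ T = T
¬W = ¬F = T
¬W ∨ K = T ∨ T = T
(L ∨ K) ↔ (¬W ∨ K) = T ↔ T = T
((L ∨ K) ↔ (¬W ∨ K)) ↔ K = T ↔ T = T
So (A) is true.

(B): Parsed as (K → W) ⊕ ((¬L ↓ L) ↓ ¬W)

K → W = T → F = F
¬L = ¬T = F
¬L ↓ L = F ↓ T = F
¬W = ¬F = T
(¬L ↓ L) ↓ ¬W = F ↓ T = F
(K → W) ⊕ ((¬L ↓ L) ↓ ¬W) = F ⊕ F = F
Hence (B) is false.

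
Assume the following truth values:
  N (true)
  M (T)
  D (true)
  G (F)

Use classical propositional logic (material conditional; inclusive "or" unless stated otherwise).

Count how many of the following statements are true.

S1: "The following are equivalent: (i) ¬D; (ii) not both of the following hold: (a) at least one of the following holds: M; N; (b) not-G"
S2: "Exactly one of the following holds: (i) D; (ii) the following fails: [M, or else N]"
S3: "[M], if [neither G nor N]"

S1: This is not D iff ((M or N) nand not G).

not D = not True = False
M or N = True or True = True
not G = not False = True
(M or N) nand not G = True nand True = False
not D iff ((M or N) nand not G) = False iff False = True
So S1 is true.

S2: Formalization: D xor not (M or N)

M or N = True or True = True
not (M or N) = not True = False
D xor not (M or N) = True xor False = True
So S2 is true.

S3: Formalization: (G nor N) -> M

G nor N = False nor True = False
(G nor N) -> M = False -> True = True
So S3 is true.

Count: 3.

3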